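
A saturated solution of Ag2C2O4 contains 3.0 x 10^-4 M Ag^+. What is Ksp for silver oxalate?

Ag2C2O4(s) ⇌ 2 Ag^+ + C2O4^2-
Stoichiometry gives [C2O4^2-] = (1/2)[Ag^+] = 1.50 × 10^-4 M.
Ksp = [Ag^+]^2[C2O4^2-]
Ksp = (3.0 x 10^-4)^2 × 1.50 × 10^-4 = 1.4 × 10^-11

Ksp = 1.4 x 10^-11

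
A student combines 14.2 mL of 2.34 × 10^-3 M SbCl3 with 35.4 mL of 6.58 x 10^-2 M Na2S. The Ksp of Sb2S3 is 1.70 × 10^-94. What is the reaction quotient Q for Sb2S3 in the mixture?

Q = 4.65 x 10^-11

Total volume = 14.2 + 35.4 = 49.6 mL.
[Sb^3+] = 2.34 × 10^-3 × (14.2/49.6) = 6.699 x 10^-4 M
[S^2-] = 6.58 x 10^-2 × (35.4/49.6) = 4.696 x 10^-2 M
Sb2S3(s) <=> 2 Sb^3+(aq) + 3 S^2-(aq), so Q = [Sb^3+]^2[S^2-]^3
Q = (6.699 x 10^-4)^2(4.696 × 10^-2)^3 = 4.65 x 10^-11
Q > Ksp, so Sb2S3 will precipitate.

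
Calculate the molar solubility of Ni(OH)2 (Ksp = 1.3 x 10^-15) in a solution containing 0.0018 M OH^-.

Ni(OH)2(s) ⇌ Ni^2+ + 2 OH^-
Ksp = [Ni^2+][OH^-]^2
Let s be the molar solubility in this solution. [Ni^2+] = s, [OH^-] = 0.0018 + 2s ≈ 0.0018 (since the OH^- already present dominates).
Ksp ≈ s × (0.0018)^2
s = 4.0 x 10^-10 M
Check: 2s = 8.0 × 10^-10 ≪ 0.0018, so the approximation is valid.

4.0 × 10^-10 M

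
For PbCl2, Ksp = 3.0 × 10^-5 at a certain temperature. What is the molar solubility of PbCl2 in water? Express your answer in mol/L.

s = 2.0e-2 M

PbCl2(s) ⇌ Pb^2+ + 2 Cl^-
Ksp = [Pb^2+][Cl^-]^2
For each mole of PbCl2 that dissolves: [Pb^2+] = s, [Cl^-] = 2s.
Ksp = s(2s)^2 = 4s^3
s^3 = 3.0 × 10^-5 / 4, so s = 2.0 × 10^-2 M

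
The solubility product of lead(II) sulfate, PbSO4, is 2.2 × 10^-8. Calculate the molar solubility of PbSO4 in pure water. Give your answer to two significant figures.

PbSO4(s) <=> Pb^2+(aq) + SO4^2-(aq)
Ksp = [Pb^2+][SO4^2-]
For each mole of PbSO4 that dissolves: [Pb^2+] = s, [SO4^2-] = s.
Ksp = (s)(s) = s^2
s = (2.2 × 10^-8)^(1/2) = 1.5 × 10^-4 M

s = 1.5 x 10^-4 M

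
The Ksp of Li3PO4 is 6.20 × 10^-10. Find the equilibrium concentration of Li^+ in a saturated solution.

Li3PO4(s) ⇌ 3 Li^+ + PO4^3-
Ksp = [Li^+]^3[PO4^3-]
For each mole of Li3PO4 that dissolves: [Li^+] = 3s, [PO4^3-] = s.
Ksp = (3s)^3s = 27s^4
Solving, s = (6.20 × 10^-10/27)^(1/4) = 2.189 x 10^-3 M
[Li^+] = 3s = 6.57 × 10^-3 M

[Li^+] ≈ 6.57 × 10^-3 M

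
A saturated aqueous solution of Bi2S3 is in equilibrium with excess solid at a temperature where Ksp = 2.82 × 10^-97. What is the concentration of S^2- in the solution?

Bi2S3(s) ⇌ 2 Bi^3+ + 3 S^2-
Ksp = [Bi^3+]^2[S^2-]^3
With molar solubility s: [Bi^3+] = 2s, [S^2-] = 3s.
So Ksp = (2s)^2 × (3s)^3 = 108s^5
s = (2.82 × 10^-97 / 108)^(1/5) = 1.920 × 10^-20 M
[S^2-] = 3s = 5.76 x 10^-20 M

[S^2-] = 5.76 × 10^-20 M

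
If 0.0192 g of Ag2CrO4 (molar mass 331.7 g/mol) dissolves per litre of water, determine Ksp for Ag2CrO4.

Molar solubility s = (1.92 x 10^-2 g/L) / (331.7 g/mol) = 5.788 × 10^-5 M.
Ag2CrO4(s) ⇌ 2 Ag^+ + CrO4^2-
For each mole of Ag2CrO4 that dissolves: [Ag^+] = 2s, [CrO4^2-] = s.
Ksp = [Ag^+]^2[CrO4^2-]
Ksp = (2s)^2s = 4s^3
With s = 5.788 × 10^-5: Ksp = 7.76 × 10^-13

Ksp ≈ 7.76e-13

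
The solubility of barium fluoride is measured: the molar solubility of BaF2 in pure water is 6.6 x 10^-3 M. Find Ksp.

BaF2(s) ⇌ Ba^2+ + 2 F^-
For each mole of BaF2 that dissolves: [Ba^2+] = s, [F^-] = 2s.
Ksp = [Ba^2+][F^-]^2
So Ksp = s × (2s)^2 = 4s^3
Ksp = 4 × (6.6 × 10^-3)^3 = 1.1 x 10^-6

Ksp = 1.1 × 10^-6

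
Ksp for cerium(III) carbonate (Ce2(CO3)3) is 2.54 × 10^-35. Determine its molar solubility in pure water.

s ≈ 4.72 × 10^-8 M

Ce2(CO3)3(s) ⇌ 2 Ce^3+(aq) + 3 CO3^2-(aq)
Ksp = [Ce^3+]^2[CO3^2-]^3
With molar solubility s: [Ce^3+] = 2s, [CO3^2-] = 3s.
Substituting: Ksp = (2s)^2(3s)^3 = 108s^5
Solving, s = (2.54 × 10^-35/108)^(1/5) = 4.72 × 10^-8 M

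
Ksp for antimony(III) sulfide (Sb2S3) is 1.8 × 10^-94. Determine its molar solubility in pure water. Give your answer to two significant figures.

s = 7.0 × 10^-20 M

Sb2S3(s) ⇌ 2 Sb^3+ + 3 S^2-
Ksp = [Sb^3+]^2[S^2-]^3
Let s = molar solubility. Then [Sb^3+] = 2s and [S^2-] = 3s.
So Ksp = (2s)^2 × (3s)^3 = 108s^5
Solving, s = (1.8 × 10^-94/108)^(1/5) = 7.0 × 10^-20 M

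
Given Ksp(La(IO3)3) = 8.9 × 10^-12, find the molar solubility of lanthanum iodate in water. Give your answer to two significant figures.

s ≈ 7.6e-4 M

La(IO3)3(s) ⇌ La^3+ + 3 IO3^-
Ksp = [La^3+][IO3^-]^3
Let s = molar solubility. Then [La^3+] = s and [IO3^-] = 3s.
Ksp = s(3s)^3 = 27s^4
Solving, s = (8.9 × 10^-12/27)^(1/4) = 7.6 x 10^-4 M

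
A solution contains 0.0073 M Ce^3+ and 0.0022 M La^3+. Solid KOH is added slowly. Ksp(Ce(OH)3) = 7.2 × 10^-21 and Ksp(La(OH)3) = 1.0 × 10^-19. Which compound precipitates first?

Ce(OH)3

Each salt begins to precipitate when Q = Ksp, i.e. when [OH^-] reaches its threshold.
For Ce(OH)3: 7.2 × 10^-21 = 0.0073 × [OH^-]^3  ⇒  [OH^-] = 1.0 × 10^-6 M.
For La(OH)3: 1.0 × 10^-19 = 0.0022 × [OH^-]^3  ⇒  [OH^-] = 3.6 × 10^-6 M.
The salt with the lower threshold [OH^-] precipitates first: Ce(OH)3.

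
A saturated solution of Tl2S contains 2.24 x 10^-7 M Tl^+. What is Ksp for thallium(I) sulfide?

Ksp = 5.62 x 10^-21

Tl2S(s) <=> 2 Tl^+(aq) + S^2-(aq)
Stoichiometry gives [S^2-] = (1/2)[Tl^+] = 1.120 × 10^-7 M.
Ksp = [Tl^+]^2[S^2-]
Ksp = (2.24 x 10^-7)^2 × 1.120 × 10^-7 = 5.62 × 10^-21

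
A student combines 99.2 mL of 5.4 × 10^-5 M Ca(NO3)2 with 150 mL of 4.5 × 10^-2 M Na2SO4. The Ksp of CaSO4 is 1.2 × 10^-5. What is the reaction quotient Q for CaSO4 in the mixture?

Total volume = 99.2 + 150 = 249.2 mL.
[Ca^2+] = 5.4 × 10^-5 × (99.2/249.2) = 2.15 × 10^-5 M
[SO4^2-] = 4.5 × 10^-2 × (150/249.2) = 2.71 x 10^-2 M
CaSO4(s) ⇌ Ca^2+(aq) + SO4^2-(aq), so Q = [Ca^2+][SO4^2-]
Q = (2.15 x 10^-5)(2.71 x 10^-2) = 5.8 × 10^-7
Q < Ksp, so no precipitate of CaSO4 forms.

Q ≈ 5.8 × 10^-7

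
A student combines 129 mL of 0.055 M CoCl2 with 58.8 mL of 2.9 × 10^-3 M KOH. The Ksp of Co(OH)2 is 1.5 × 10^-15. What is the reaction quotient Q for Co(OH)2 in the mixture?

Total volume = 129 + 58.8 = 187.8 mL.
[Co^2+] = 5.5 × 10^-2 × (129/187.8) = 3.78 × 10^-2 M
[OH^-] = 2.9 × 10^-3 × (58.8/187.8) = 9.08 × 10^-4 M
Co(OH)2(s) ⇌ Co^2+(aq) + 2 OH^-(aq), so Q = [Co^2+][OH^-]^2
Q = (3.78 × 10^-2)(9.08 × 10^-4)^2 = 3.1 × 10^-8
Q > Ksp, so Co(OH)2 will precipitate.

3.1 × 10^-8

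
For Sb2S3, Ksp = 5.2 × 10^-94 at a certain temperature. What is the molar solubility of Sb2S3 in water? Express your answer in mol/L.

Sb2S3(s) <=> 2 Sb^3+(aq) + 3 S^2-(aq)
Ksp = [Sb^3+]^2[S^2-]^3
If s mol/L of Sb2S3 dissolves, [Sb^3+] = 2s and [S^2-] = 3s.
Substituting: Ksp = (2s)^2(3s)^3 = 108s^5
s^5 = 5.2 × 10^-94 / 108, so s = 8.6 × 10^-20 M

s ≈ 8.6 × 10^-20 M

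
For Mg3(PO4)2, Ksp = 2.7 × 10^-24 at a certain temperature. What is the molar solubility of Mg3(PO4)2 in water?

s = 7.6 × 10^-6 M

Mg3(PO4)2(s) ⇌ 3 Mg^2+ + 2 PO4^3-
Ksp = [Mg^2+]^3[PO4^3-]^2
Let s = molar solubility. Then [Mg^2+] = 3s and [PO4^3-] = 2s.
So Ksp = (3s)^3 × (2s)^2 = 108s^5
Solving, s = (2.7 × 10^-24/108)^(1/5) = 7.6 x 10^-6 M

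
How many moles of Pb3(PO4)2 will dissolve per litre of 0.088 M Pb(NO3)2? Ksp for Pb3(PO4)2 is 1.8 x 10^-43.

s ≈ 8.1e-21 M

Pb3(PO4)2(s) <=> 3 Pb^2+(aq) + 2 PO4^3-(aq)
Ksp = [Pb^2+]^3[PO4^3-]^2
If s mol/L dissolves here, [Pb^2+] = 0.088 + 3s ≈ 0.088, [PO4^3-] = 2s (since Pb^2+ from Pb(NO3)2 dominates).
Ksp ≈ (0.088)^3 × (2s)^2
s = 8.1 × 10^-21 M
Check: 3s = 2.4 x 10^-20 ≪ 0.088, so the approximation is valid.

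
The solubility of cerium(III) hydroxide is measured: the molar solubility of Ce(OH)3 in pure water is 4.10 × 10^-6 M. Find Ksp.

Ce(OH)3(s) ⇌ Ce^3+ + 3 OH^-
With molar solubility s: [Ce^3+] = s, [OH^-] = 3s.
Ksp = [Ce^3+][OH^-]^3
So Ksp = s × (3s)^3 = 27s^4
With s = 4.10 × 10^-6: Ksp = 7.63 × 10^-21

Ksp ≈ 7.63 × 10^-21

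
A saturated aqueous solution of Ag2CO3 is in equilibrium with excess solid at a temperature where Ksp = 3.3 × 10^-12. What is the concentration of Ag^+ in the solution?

Ag2CO3(s) ⇌ 2 Ag^+ + CO3^2-
Ksp = [Ag^+]^2[CO3^2-]
Let s = molar solubility. Then [Ag^+] = 2s and [CO3^2-] = s.
Substituting: Ksp = (2s)^2s = 4s^3
Solving, s = (3.3 × 10^-12/4)^(1/3) = 9.38 × 10^-5 M
[Ag^+] = 2s = 1.9 × 10^-4 M

[Ag^+] ≈ 1.9e-4 M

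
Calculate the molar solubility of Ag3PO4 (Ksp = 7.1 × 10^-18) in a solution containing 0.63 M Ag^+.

Ag3PO4(s) ⇌ 3 Ag^+(aq) + PO4^3-(aq)
Ksp = [Ag^+]^3[PO4^3-]
Let s be the molar solubility in this solution. [Ag^+] = 0.63 + 3s ≈ 0.63, [PO4^3-] = s (common-ion effect: Ag^+ is already 0.63 M).
Ksp ≈ (0.63)^3 × s
s = 2.8 × 10^-17 M
Check: 3s = 8.5 x 10^-17 ≪ 0.63, so the approximation is valid.

s ≈ 2.8 x 10^-17 M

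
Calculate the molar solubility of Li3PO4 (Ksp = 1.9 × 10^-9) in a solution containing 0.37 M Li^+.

s = 3.8e-8 M

Li3PO4(s) ⇌ 3 Li^+ + PO4^3-
Ksp = [Li^+]^3[PO4^3-]
Let s = moles of Li3PO4 that dissolve per litre. [Li^+] = 0.37 + 3s ≈ 0.37, [PO4^3-] = s (common-ion effect: Li^+ is already 0.37 M).
Ksp ≈ (0.37)^3 × s
s = 3.8 × 10^-8 M
Check: 3s = 1.1 × 10^-7 ≪ 0.37, so the approximation is valid.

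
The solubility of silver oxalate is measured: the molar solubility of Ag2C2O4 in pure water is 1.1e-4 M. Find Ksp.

Ag2C2O4(s) ⇌ 2 Ag^+ + C2O4^2-
If s mol/L of Ag2C2O4 dissolves, [Ag^+] = 2s and [C2O4^2-] = s.
Ksp = [Ag^+]^2[C2O4^2-]
Substituting: Ksp = (2s)^2s = 4s^3
Ksp = 4 × (1.1 × 10^-4)^3 = 5.3 × 10^-12

Ksp ≈ 5.3e-12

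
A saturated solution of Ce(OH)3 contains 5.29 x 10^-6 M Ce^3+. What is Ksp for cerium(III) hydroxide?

Ksp = 2.11 × 10^-20

Ce(OH)3(s) <=> Ce^3+ + 3 OH^-
Stoichiometry gives [OH^-] = (3/1)[Ce^3+] = 1.587 × 10^-5 M.
Ksp = [Ce^3+][OH^-]^3
Ksp = 5.29 × 10^-6 × (1.587 × 10^-5)^3 = 2.11 × 10^-20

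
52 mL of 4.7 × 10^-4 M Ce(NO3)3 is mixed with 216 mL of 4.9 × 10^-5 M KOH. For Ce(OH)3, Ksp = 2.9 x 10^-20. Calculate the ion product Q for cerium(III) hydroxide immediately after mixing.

5.6 × 10^-18

Total volume = 52 + 216 = 268 mL.
[Ce^3+] = 4.7 × 10^-4 × (52/268) = 9.12 x 10^-5 M
[OH^-] = 4.9 x 10^-5 × (216/268) = 3.95 × 10^-5 M
Ce(OH)3(s) <=> Ce^3+ + 3 OH^-, so Q = [Ce^3+][OH^-]^3
Q = (9.12 × 10^-5)(3.95 x 10^-5)^3 = 5.6 × 10^-18
Q > Ksp, so Ce(OH)3 will precipitate.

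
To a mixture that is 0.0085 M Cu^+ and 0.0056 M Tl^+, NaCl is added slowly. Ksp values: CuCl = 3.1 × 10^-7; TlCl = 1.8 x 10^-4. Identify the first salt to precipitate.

CuCl

Each salt begins to precipitate when Q = Ksp, i.e. when [Cl^-] reaches its threshold.
For CuCl: 3.1 × 10^-7 = 0.0085 × [Cl^-]  ⇒  [Cl^-] = 3.6 x 10^-5 M.
For TlCl: 1.8 x 10^-4 = 0.0056 × [Cl^-]  ⇒  [Cl^-] = 3.2 x 10^-2 M.
The salt with the lower threshold [Cl^-] precipitates first: CuCl.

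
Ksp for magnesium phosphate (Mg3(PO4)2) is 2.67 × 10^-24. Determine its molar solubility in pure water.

Mg3(PO4)2(s) <=> 3 Mg^2+(aq) + 2 PO4^3-(aq)
Ksp = [Mg^2+]^3[PO4^3-]^2
If s mol/L of Mg3(PO4)2 dissolves, [Mg^2+] = 3s and [PO4^3-] = 2s.
Substituting: Ksp = (3s)^3(2s)^2 = 108s^5
s^5 = 2.67 × 10^-24 / 108, so s = 7.56 × 10^-6 M

7.56 x 10^-6 M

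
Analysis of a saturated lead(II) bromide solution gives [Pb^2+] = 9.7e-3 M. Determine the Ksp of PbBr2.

Ksp = 3.7 × 10^-6

PbBr2(s) <=> Pb^2+ + 2 Br^-
Stoichiometry gives [Br^-] = (2/1)[Pb^2+] = 1.94 x 10^-2 M.
Ksp = [Pb^2+][Br^-]^2
Ksp = 9.7 × 10^-3 × (1.94 × 10^-2)^2 = 3.7 × 10^-6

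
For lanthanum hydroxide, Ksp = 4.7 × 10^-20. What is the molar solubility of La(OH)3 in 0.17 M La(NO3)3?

La(OH)3(s) ⇌ La^3+(aq) + 3 OH^-(aq)
Ksp = [La^3+][OH^-]^3
If s mol/L dissolves here, [La^3+] = 0.17 + s ≈ 0.17, [OH^-] = 3s (common-ion effect: La^3+ is already 0.17 M).
Ksp ≈ 0.17 × (3s)^3
s = 2.2 × 10^-7 M
Check: s = 2.2 × 10^-7 ≪ 0.17, so the approximation is valid.

2.2e-7 M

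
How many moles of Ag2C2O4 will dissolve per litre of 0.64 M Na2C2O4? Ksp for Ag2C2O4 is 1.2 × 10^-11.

Ag2C2O4(s) ⇌ 2 Ag^+(aq) + C2O4^2-(aq)
Ksp = [Ag^+]^2[C2O4^2-]
Let s be the molar solubility in this solution. [Ag^+] = 2s, [C2O4^2-] = 0.64 + s ≈ 0.64 (common-ion effect: C2O4^2- is already 0.64 M).
Ksp ≈ (2s)^2 × 0.64
s = 2.2 x 10^-6 M
Check: s = 2.2 × 10^-6 ≪ 0.64, so the approximation is valid.

2.2 × 10^-6 M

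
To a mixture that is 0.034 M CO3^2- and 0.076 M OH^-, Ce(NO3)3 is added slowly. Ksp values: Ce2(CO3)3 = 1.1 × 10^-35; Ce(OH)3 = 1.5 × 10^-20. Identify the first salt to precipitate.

Precipitation of each salt starts when its ion product equals its Ksp.
For Ce2(CO3)3: 1.1 × 10^-35 = (0.034)^3 × [Ce^3+]^2  ⇒  [Ce^3+] = 5.3 × 10^-16 M.
For Ce(OH)3: 1.5 × 10^-20 = (0.076)^3 × [Ce^3+]  ⇒  [Ce^3+] = 3.4 × 10^-17 M.
The salt with the lower threshold [Ce^3+] precipitates first: Ce(OH)3.

Ce(OH)3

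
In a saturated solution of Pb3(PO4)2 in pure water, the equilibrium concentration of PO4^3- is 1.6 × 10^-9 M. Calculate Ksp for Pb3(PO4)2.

Pb3(PO4)2(s) <=> 3 Pb^2+ + 2 PO4^3-
Stoichiometry gives [Pb^2+] = (3/2)[PO4^3-] = 2.40 × 10^-9 M.
Ksp = [Pb^2+]^3[PO4^3-]^2
Ksp = (2.40 × 10^-9)^3 × (1.6 × 10^-9)^2 = 3.5 × 10^-44

Ksp ≈ 3.5 × 10^-44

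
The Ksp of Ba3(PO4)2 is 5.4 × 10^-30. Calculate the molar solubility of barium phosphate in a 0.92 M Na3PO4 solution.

Ba3(PO4)2(s) ⇌ 3 Ba^2+(aq) + 2 PO4^3-(aq)
Ksp = [Ba^2+]^3[PO4^3-]^2
Let s be the molar solubility in this solution. [Ba^2+] = 3s, [PO4^3-] = 0.92 + 2s ≈ 0.92 (since PO4^3- from Na3PO4 dominates).
Ksp ≈ (3s)^3 × (0.92)^2
s = 6.2 x 10^-11 M
Check: 2s = 1.2 x 10^-10 ≪ 0.92, so the approximation is valid.

6.2 × 10^-11 M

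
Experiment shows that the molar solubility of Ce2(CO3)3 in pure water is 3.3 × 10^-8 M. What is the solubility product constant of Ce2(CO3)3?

Ce2(CO3)3(s) ⇌ 2 Ce^3+ + 3 CO3^2-
If s mol/L of Ce2(CO3)3 dissolves, [Ce^3+] = 2s and [CO3^2-] = 3s.
Ksp = [Ce^3+]^2[CO3^2-]^3
Substituting: Ksp = (2s)^2(3s)^3 = 108s^5
With s = 3.3 x 10^-8: Ksp = 4.2 x 10^-36

Ksp ≈ 4.2e-36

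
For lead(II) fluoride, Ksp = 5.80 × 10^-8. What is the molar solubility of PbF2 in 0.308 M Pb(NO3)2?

PbF2(s) <=> Pb^2+(aq) + 2 F^-(aq)
Ksp = [Pb^2+][F^-]^2
Let s = moles of PbF2 that dissolve per litre. [Pb^2+] = 0.308 + s ≈ 0.308, [F^-] = 2s (since Pb^2+ from Pb(NO3)2 dominates).
Ksp ≈ 0.308 × (2s)^2
s = 2.17 x 10^-4 M
Check: s = 2.2 × 10^-4 ≪ 0.308, so the approximation is valid.

s ≈ 2.17 × 10^-4 M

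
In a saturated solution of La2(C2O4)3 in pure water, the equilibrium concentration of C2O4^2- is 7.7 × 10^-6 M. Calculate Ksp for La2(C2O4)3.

La2(C2O4)3(s) <=> 2 La^3+ + 3 C2O4^2-
Stoichiometry gives [La^3+] = (2/3)[C2O4^2-] = 5.13 × 10^-6 M.
Ksp = [La^3+]^2[C2O4^2-]^3
Ksp = (5.13 × 10^-6)^2 × (7.7 × 10^-6)^3 = 1.2 x 10^-26

Ksp = 1.2e-26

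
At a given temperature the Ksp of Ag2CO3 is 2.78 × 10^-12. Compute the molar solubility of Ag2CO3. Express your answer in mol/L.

s = 8.86 × 10^-5 M

Ag2CO3(s) ⇌ 2 Ag^+ + CO3^2-
Ksp = [Ag^+]^2[CO3^2-]
For each mole of Ag2CO3 that dissolves: [Ag^+] = 2s, [CO3^2-] = s.
Ksp = (2s)^2s = 4s^3
s^3 = 2.78 × 10^-12 / 4, so s = 8.86 x 10^-5 M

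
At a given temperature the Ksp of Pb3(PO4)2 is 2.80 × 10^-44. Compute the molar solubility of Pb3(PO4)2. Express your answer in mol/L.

Pb3(PO4)2(s) ⇌ 3 Pb^2+(aq) + 2 PO4^3-(aq)
Ksp = [Pb^2+]^3[PO4^3-]^2
If s mol/L of Pb3(PO4)2 dissolves, [Pb^2+] = 3s and [PO4^3-] = 2s.
Substituting: Ksp = (3s)^3(2s)^2 = 108s^5
Solving, s = (2.80 × 10^-44/108)^(1/5) = 7.63 × 10^-10 M

7.63 × 10^-10 M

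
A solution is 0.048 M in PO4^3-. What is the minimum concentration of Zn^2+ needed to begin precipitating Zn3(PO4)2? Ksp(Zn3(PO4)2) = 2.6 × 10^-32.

[Zn^2+] = 2.2e-10 M

Zn3(PO4)2(s) ⇌ 3 Zn^2+(aq) + 2 PO4^3-(aq)
Ksp = [Zn^2+]^3[PO4^3-]^2
Precipitation begins when Q = Ksp. With [PO4^3-] = 0.048 M:
2.6 × 10^-32 = (0.048)^2 × [Zn^2+]^3
[Zn^2+] = (2.6 × 10^-32 / 2.30 × 10^-3)^(1/3) = 2.2 x 10^-10 M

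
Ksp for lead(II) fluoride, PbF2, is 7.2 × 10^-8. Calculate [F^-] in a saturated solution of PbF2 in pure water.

PbF2(s) <=> Pb^2+(aq) + 2 F^-(aq)
Ksp = [Pb^2+][F^-]^2
If s mol/L of PbF2 dissolves, [Pb^2+] = s and [F^-] = 2s.
So Ksp = s × (2s)^2 = 4s^3
s = (7.2 × 10^-8 / 4)^(1/3) = 2.62 x 10^-3 M
[F^-] = 2s = 5.2 × 10^-3 M

[F^-] = 5.2 × 10^-3 M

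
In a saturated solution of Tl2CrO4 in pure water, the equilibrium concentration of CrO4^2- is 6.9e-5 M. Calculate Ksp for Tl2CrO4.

1.3 × 10^-12

Tl2CrO4(s) <=> 2 Tl^+(aq) + CrO4^2-(aq)
Stoichiometry gives [Tl^+] = (2/1)[CrO4^2-] = 1.38 × 10^-4 M.
Ksp = [Tl^+]^2[CrO4^2-]
Ksp = (1.38 x 10^-4)^2 × 6.9 × 10^-5 = 1.3 × 10^-12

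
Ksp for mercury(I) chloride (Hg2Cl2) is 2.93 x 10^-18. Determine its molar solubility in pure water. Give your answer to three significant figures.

s ≈ 9.01e-7 M

Hg2Cl2(s) ⇌ Hg2^2+(aq) + 2 Cl^-(aq)
Ksp = [Hg2^2+][Cl^-]^2
With molar solubility s: [Hg2^2+] = s, [Cl^-] = 2s.
Substituting: Ksp = s(2s)^2 = 4s^3
s = (2.93 x 10^-18 / 4)^(1/3) = 9.01 × 10^-7 M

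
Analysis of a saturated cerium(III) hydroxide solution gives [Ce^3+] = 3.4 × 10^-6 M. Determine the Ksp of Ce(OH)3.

Ce(OH)3(s) ⇌ Ce^3+(aq) + 3 OH^-(aq)
Stoichiometry gives [OH^-] = (3/1)[Ce^3+] = 1.02 × 10^-5 M.
Ksp = [Ce^3+][OH^-]^3
Ksp = 3.4 × 10^-6 × (1.02 × 10^-5)^3 = 3.6 × 10^-21

Ksp = 3.6 x 10^-21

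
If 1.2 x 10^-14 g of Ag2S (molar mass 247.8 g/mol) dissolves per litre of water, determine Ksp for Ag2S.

Molar solubility s = (1.2 × 10^-14 g/L) / (247.8 g/mol) = 4.84 × 10^-17 M.
Ag2S(s) <=> 2 Ag^+(aq) + S^2-(aq)
If s mol/L of Ag2S dissolves, [Ag^+] = 2s and [S^2-] = s.
Ksp = [Ag^+]^2[S^2-]
So Ksp = (2s)^2 × s = 4s^3
With s = 4.84 x 10^-17: Ksp = 4.5 × 10^-49

Ksp ≈ 4.5e-49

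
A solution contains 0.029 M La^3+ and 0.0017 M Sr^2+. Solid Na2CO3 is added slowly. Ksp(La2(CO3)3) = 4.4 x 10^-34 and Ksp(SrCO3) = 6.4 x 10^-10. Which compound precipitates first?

La2(CO3)3

Each salt begins to precipitate when Q = Ksp, i.e. when [CO3^2-] reaches its threshold.
For La2(CO3)3: 4.4 x 10^-34 = (0.029)^2 × [CO3^2-]^3  ⇒  [CO3^2-] = 8.1 × 10^-11 M.
For SrCO3: 6.4 x 10^-10 = 0.0017 × [CO3^2-]  ⇒  [CO3^2-] = 3.8 × 10^-7 M.
The salt with the lower threshold [CO3^2-] precipitates first: La2(CO3)3.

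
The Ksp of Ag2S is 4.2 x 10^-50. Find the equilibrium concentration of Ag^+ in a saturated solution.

[Ag^+] ≈ 4.4e-17 M

Ag2S(s) ⇌ 2 Ag^+ + S^2-
Ksp = [Ag^+]^2[S^2-]
Let s = molar solubility. Then [Ag^+] = 2s and [S^2-] = s.
Substituting: Ksp = (2s)^2s = 4s^3
s^3 = 4.2 x 10^-50 / 4, so s = 2.19 × 10^-17 M
[Ag^+] = 2s = 4.4 × 10^-17 M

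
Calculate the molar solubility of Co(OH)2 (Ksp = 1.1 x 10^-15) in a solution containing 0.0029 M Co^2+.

Co(OH)2(s) ⇌ Co^2+ + 2 OH^-
Ksp = [Co^2+][OH^-]^2
Let s be the molar solubility in this solution. [Co^2+] = 0.0029 + s ≈ 0.0029, [OH^-] = 2s (common-ion effect: Co^2+ is already 0.0029 M).
Ksp ≈ 0.0029 × (2s)^2
s = 3.1 x 10^-7 M
Check: s = 3.1 × 10^-7 ≪ 0.0029, so the approximation is valid.

s ≈ 3.1e-7 M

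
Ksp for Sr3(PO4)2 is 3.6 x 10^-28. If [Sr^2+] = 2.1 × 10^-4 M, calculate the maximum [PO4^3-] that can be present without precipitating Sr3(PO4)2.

[PO4^3-] ≈ 6.2 × 10^-9 M

Sr3(PO4)2(s) ⇌ 3 Sr^2+(aq) + 2 PO4^3-(aq)
Ksp = [Sr^2+]^3[PO4^3-]^2
Precipitation begins when Q = Ksp. With [Sr^2+] = 2.1 × 10^-4 M:
3.6 x 10^-28 = (2.1 × 10^-4)^3 × [PO4^3-]^2
[PO4^3-] = (3.6 x 10^-28 / 9.26 × 10^-12)^(1/2) = 6.2 × 10^-9 M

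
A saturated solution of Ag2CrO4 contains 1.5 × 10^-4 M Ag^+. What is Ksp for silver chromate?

Ksp = 1.7e-12

Ag2CrO4(s) <=> 2 Ag^+(aq) + CrO4^2-(aq)
Stoichiometry gives [CrO4^2-] = (1/2)[Ag^+] = 7.50 x 10^-5 M.
Ksp = [Ag^+]^2[CrO4^2-]
Ksp = (1.5 × 10^-4)^2 × 7.50 × 10^-5 = 1.7 × 10^-12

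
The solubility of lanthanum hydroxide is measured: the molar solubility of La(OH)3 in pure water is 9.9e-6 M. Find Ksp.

La(OH)3(s) <=> La^3+ + 3 OH^-
Let s = molar solubility. Then [La^3+] = s and [OH^-] = 3s.
Ksp = [La^3+][OH^-]^3
So Ksp = s × (3s)^3 = 27s^4
With s = 9.9 x 10^-6: Ksp = 2.6 x 10^-19

2.6 x 10^-19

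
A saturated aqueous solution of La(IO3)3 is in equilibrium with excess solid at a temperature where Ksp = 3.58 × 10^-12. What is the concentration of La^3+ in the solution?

6.03 x 10^-4 M

La(IO3)3(s) ⇌ La^3+ + 3 IO3^-
Ksp = [La^3+][IO3^-]^3
If s mol/L of La(IO3)3 dissolves, [La^3+] = s and [IO3^-] = 3s.
Ksp = s(3s)^3 = 27s^4
Solving, s = (3.58 × 10^-12/27)^(1/4) = 6.034 x 10^-4 M
[La^3+] = s = 6.03 × 10^-4 M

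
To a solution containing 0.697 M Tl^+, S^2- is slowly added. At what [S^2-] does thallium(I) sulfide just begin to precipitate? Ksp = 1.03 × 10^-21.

[S^2-] ≈ 2.12e-21 M

Tl2S(s) <=> 2 Tl^+ + S^2-
Ksp = [Tl^+]^2[S^2-]
Precipitation begins when Q = Ksp. With [Tl^+] = 0.697 M:
1.03 × 10^-21 = (0.697)^2 × [S^2-]
[S^2-] = (1.03 × 10^-21 / 4.858 × 10^-1) = 2.12 × 10^-21 M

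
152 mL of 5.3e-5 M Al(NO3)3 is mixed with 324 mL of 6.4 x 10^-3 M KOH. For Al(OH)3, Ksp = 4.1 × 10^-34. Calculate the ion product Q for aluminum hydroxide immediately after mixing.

1.4 × 10^-12

Total volume = 152 + 324 = 476 mL.
[Al^3+] = 5.3 × 10^-5 × (152/476) = 1.69 x 10^-5 M
[OH^-] = 6.4 × 10^-3 × (324/476) = 4.36 x 10^-3 M
Al(OH)3(s) <=> Al^3+(aq) + 3 OH^-(aq), so Q = [Al^3+][OH^-]^3
Q = (1.69 × 10^-5)(4.36 × 10^-3)^3 = 1.4 × 10^-12
Q > Ksp, so Al(OH)3 will precipitate.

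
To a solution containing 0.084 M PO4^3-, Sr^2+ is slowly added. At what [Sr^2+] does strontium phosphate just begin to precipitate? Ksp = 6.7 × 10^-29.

[Sr^2+] ≈ 2.1 x 10^-9 M

Sr3(PO4)2(s) ⇌ 3 Sr^2+(aq) + 2 PO4^3-(aq)
Ksp = [Sr^2+]^3[PO4^3-]^2
Precipitation begins when Q = Ksp. With [PO4^3-] = 0.084 M:
6.7 × 10^-29 = (0.084)^2 × [Sr^2+]^3
[Sr^2+] = (6.7 × 10^-29 / 7.06 × 10^-3)^(1/3) = 2.1 × 10^-9 M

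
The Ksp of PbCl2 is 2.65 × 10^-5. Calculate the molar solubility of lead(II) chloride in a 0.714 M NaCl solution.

s ≈ 5.20e-5 M

PbCl2(s) <=> Pb^2+(aq) + 2 Cl^-(aq)
Ksp = [Pb^2+][Cl^-]^2
If s mol/L dissolves here, [Pb^2+] = s, [Cl^-] = 0.714 + 2s ≈ 0.714 (since Cl^- from NaCl dominates).
Ksp ≈ s × (0.714)^2
s = 5.20 x 10^-5 M
Check: 2s = 1.0 × 10^-4 ≪ 0.714, so the approximation is valid.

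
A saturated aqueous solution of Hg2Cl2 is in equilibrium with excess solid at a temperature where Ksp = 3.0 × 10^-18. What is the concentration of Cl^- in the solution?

[Cl^-] = 1.8 × 10^-6 M

Hg2Cl2(s) ⇌ Hg2^2+ + 2 Cl^-
Ksp = [Hg2^2+][Cl^-]^2
For each mole of Hg2Cl2 that dissolves: [Hg2^2+] = s, [Cl^-] = 2s.
So Ksp = s × (2s)^2 = 4s^3
s = (3.0 × 10^-18 / 4)^(1/3) = 9.09 x 10^-7 M
[Cl^-] = 2s = 1.8 × 10^-6 M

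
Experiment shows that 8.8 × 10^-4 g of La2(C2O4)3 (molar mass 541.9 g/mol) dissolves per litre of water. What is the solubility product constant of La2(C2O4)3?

Ksp ≈ 1.2e-27

Molar solubility s = (8.8 x 10^-4 g/L) / (541.9 g/mol) = 1.62 × 10^-6 M.
La2(C2O4)3(s) ⇌ 2 La^3+ + 3 C2O4^2-
For each mole of La2(C2O4)3 that dissolves: [La^3+] = 2s, [C2O4^2-] = 3s.
Ksp = [La^3+]^2[C2O4^2-]^3
Ksp = (2s)^2(3s)^3 = 108s^5
Ksp = 108 × (1.62 × 10^-6)^5 = 1.2 x 10^-27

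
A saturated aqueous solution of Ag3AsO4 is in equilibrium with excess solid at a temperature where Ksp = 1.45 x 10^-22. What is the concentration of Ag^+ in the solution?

[Ag^+] = 4.57 x 10^-6 M

Ag3AsO4(s) ⇌ 3 Ag^+ + AsO4^3-
Ksp = [Ag^+]^3[AsO4^3-]
For each mole of Ag3AsO4 that dissolves: [Ag^+] = 3s, [AsO4^3-] = s.
Substituting: Ksp = (3s)^3s = 27s^4
s^4 = 1.45 x 10^-22 / 27, so s = 1.522 × 10^-6 M
[Ag^+] = 3s = 4.57 × 10^-6 M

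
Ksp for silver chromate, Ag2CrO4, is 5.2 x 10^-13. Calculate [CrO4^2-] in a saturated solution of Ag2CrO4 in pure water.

Ag2CrO4(s) ⇌ 2 Ag^+(aq) + CrO4^2-(aq)
Ksp = [Ag^+]^2[CrO4^2-]
For each mole of Ag2CrO4 that dissolves: [Ag^+] = 2s, [CrO4^2-] = s.
Substituting: Ksp = (2s)^2s = 4s^3
s = (5.2 x 10^-13 / 4)^(1/3) = 5.07 × 10^-5 M
[CrO4^2-] = s = 5.1 × 10^-5 M

5.1 × 10^-5 M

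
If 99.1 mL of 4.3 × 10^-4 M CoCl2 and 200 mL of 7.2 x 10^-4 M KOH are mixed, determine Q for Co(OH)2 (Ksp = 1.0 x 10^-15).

Q ≈ 3.3e-11

Total volume = 99.1 + 200 = 299.1 mL.
[Co^2+] = 4.3 x 10^-4 × (99.1/299.1) = 1.42 × 10^-4 M
[OH^-] = 7.2 × 10^-4 × (200/299.1) = 4.81 × 10^-4 M
Co(OH)2(s) <=> Co^2+(aq) + 2 OH^-(aq), so Q = [Co^2+][OH^-]^2
Q = (1.42 x 10^-4)(4.81 × 10^-4)^2 = 3.3 × 10^-11
Q > Ksp, so Co(OH)2 will precipitate.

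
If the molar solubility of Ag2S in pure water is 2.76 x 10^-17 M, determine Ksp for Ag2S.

Ksp ≈ 8.41 × 10^-50

Ag2S(s) ⇌ 2 Ag^+(aq) + S^2-(aq)
If s mol/L of Ag2S dissolves, [Ag^+] = 2s and [S^2-] = s.
Ksp = [Ag^+]^2[S^2-]
Ksp = (2s)^2s = 4s^3
Ksp = 4 × (2.76 × 10^-17)^3 = 8.41 × 10^-50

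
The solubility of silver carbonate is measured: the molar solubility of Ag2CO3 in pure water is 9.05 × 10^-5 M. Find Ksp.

Ag2CO3(s) <=> 2 Ag^+(aq) + CO3^2-(aq)
If s mol/L of Ag2CO3 dissolves, [Ag^+] = 2s and [CO3^2-] = s.
Ksp = [Ag^+]^2[CO3^2-]
Ksp = (2s)^2s = 4s^3
Ksp = 4 × (9.05 × 10^-5)^3 = 2.96 × 10^-12

Ksp ≈ 2.96 x 10^-12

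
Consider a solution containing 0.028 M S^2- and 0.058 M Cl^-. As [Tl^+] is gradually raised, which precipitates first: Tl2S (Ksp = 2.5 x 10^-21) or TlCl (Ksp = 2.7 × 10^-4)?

Each salt begins to precipitate when Q = Ksp, i.e. when [Tl^+] reaches its threshold.
For Tl2S: 2.5 x 10^-21 = 0.028 × [Tl^+]^2  ⇒  [Tl^+] = 3.0 x 10^-10 M.
For TlCl: 2.7 × 10^-4 = 0.058 × [Tl^+]  ⇒  [Tl^+] = 4.7 × 10^-3 M.
The salt with the lower threshold [Tl^+] precipitates first: Tl2S.

Tl2S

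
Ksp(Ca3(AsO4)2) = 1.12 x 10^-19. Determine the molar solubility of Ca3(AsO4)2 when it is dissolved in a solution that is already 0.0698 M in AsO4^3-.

s ≈ 9.48 × 10^-7 M

Ca3(AsO4)2(s) <=> 3 Ca^2+ + 2 AsO4^3-
Ksp = [Ca^2+]^3[AsO4^3-]^2
Let s be the molar solubility in this solution. [Ca^2+] = 3s, [AsO4^3-] = 0.0698 + 2s ≈ 0.0698 (common-ion effect: AsO4^3- is already 0.0698 M).
Ksp ≈ (3s)^3 × (0.0698)^2
s = 9.48 × 10^-7 M
Check: 2s = 1.9 x 10^-6 ≪ 0.0698, so the approximation is valid.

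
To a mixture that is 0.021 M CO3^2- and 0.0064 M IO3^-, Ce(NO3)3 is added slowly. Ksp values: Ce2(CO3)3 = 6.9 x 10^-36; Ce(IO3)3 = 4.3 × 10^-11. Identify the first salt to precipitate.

Ce2(CO3)3

Precipitation of each salt starts when its ion product equals its Ksp.
For Ce2(CO3)3: 6.9 x 10^-36 = (0.021)^3 × [Ce^3+]^2  ⇒  [Ce^3+] = 8.6 × 10^-16 M.
For Ce(IO3)3: 4.3 × 10^-11 = (0.0064)^3 × [Ce^3+]  ⇒  [Ce^3+] = 1.6 × 10^-4 M.
The salt with the lower threshold [Ce^3+] precipitates first: Ce2(CO3)3.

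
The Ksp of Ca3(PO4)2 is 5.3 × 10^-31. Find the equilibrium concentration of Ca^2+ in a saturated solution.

Ca3(PO4)2(s) ⇌ 3 Ca^2+(aq) + 2 PO4^3-(aq)
Ksp = [Ca^2+]^3[PO4^3-]^2
With molar solubility s: [Ca^2+] = 3s, [PO4^3-] = 2s.
Substituting: Ksp = (3s)^3(2s)^2 = 108s^5
Solving, s = (5.3 × 10^-31/108)^(1/5) = 3.45 × 10^-7 M
[Ca^2+] = 3s = 1.0 x 10^-6 M

[Ca^2+] ≈ 1.0e-6 M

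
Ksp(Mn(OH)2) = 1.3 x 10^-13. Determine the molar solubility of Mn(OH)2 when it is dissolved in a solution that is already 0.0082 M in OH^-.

1.9e-9 M

Mn(OH)2(s) <=> Mn^2+ + 2 OH^-
Ksp = [Mn^2+][OH^-]^2
Let s be the molar solubility in this solution. [Mn^2+] = s, [OH^-] = 0.0082 + 2s ≈ 0.0082 (common-ion effect: OH^- is already 0.0082 M).
Ksp ≈ s × (0.0082)^2
s = 1.9 × 10^-9 M
Check: 2s = 3.9 × 10^-9 ≪ 0.0082, so the approximation is valid.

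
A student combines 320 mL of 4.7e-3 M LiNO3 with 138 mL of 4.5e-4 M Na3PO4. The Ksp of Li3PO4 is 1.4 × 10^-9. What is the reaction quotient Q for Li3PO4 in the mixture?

4.8 x 10^-12

Total volume = 320 + 138 = 458 mL.
[Li^+] = 4.7 × 10^-3 × (320/458) = 3.28 × 10^-3 M
[PO4^3-] = 4.5 × 10^-4 × (138/458) = 1.36 × 10^-4 M
Li3PO4(s) <=> 3 Li^+ + PO4^3-, so Q = [Li^+]^3[PO4^3-]
Q = (3.28 × 10^-3)^3(1.36 × 10^-4) = 4.8 × 10^-12
Q < Ksp, so no precipitate of Li3PO4 forms.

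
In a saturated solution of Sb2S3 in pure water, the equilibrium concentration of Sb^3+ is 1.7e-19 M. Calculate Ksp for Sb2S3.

Sb2S3(s) <=> 2 Sb^3+ + 3 S^2-
Stoichiometry gives [S^2-] = (3/2)[Sb^3+] = 2.55 × 10^-19 M.
Ksp = [Sb^3+]^2[S^2-]^3
Ksp = (1.7 × 10^-19)^2 × (2.55 × 10^-19)^3 = 4.8 × 10^-94

Ksp ≈ 4.8e-94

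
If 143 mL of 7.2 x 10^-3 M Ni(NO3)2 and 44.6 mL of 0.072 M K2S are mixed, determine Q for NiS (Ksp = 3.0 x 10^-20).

Q ≈ 9.4 × 10^-5

Total volume = 143 + 44.6 = 187.6 mL.
[Ni^2+] = 7.2 × 10^-3 × (143/187.6) = 5.49 × 10^-3 M
[S^2-] = 7.2 × 10^-2 × (44.6/187.6) = 1.71 x 10^-2 M
NiS(s) ⇌ Ni^2+(aq) + S^2-(aq), so Q = [Ni^2+][S^2-]
Q = (5.49 x 10^-3)(1.71 × 10^-2) = 9.4 × 10^-5
Q > Ksp, so NiS will precipitate.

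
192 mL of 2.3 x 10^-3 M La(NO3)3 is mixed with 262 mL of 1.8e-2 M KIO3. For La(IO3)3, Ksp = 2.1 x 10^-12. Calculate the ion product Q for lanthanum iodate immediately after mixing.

Total volume = 192 + 262 = 454 mL.
[La^3+] = 2.3 × 10^-3 × (192/454) = 9.73 x 10^-4 M
[IO3^-] = 1.8 × 10^-2 × (262/454) = 1.04 × 10^-2 M
La(IO3)3(s) ⇌ La^3+(aq) + 3 IO3^-(aq), so Q = [La^3+][IO3^-]^3
Q = (9.73 x 10^-4)(1.04 × 10^-2)^3 = 1.1 × 10^-9
Q > Ksp, so La(IO3)3 will precipitate.

Q = 1.1 x 10^-9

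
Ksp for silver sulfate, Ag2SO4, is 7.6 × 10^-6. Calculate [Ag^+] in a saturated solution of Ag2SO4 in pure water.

Ag2SO4(s) <=> 2 Ag^+ + SO4^2-
Ksp = [Ag^+]^2[SO4^2-]
For each mole of Ag2SO4 that dissolves: [Ag^+] = 2s, [SO4^2-] = s.
So Ksp = (2s)^2 × s = 4s^3
s^3 = 7.6 × 10^-6 / 4, so s = 1.24 x 10^-2 M
[Ag^+] = 2s = 2.5 × 10^-2 M

2.5e-2 M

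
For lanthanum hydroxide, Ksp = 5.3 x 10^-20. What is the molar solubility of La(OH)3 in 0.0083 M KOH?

La(OH)3(s) ⇌ La^3+ + 3 OH^-
Ksp = [La^3+][OH^-]^3
Let s be the molar solubility in this solution. [La^3+] = s, [OH^-] = 0.0083 + 3s ≈ 0.0083 (Ksp is small, so little additional dissolves).
Ksp ≈ s × (0.0083)^3
s = 9.3 × 10^-14 M
Check: 3s = 2.8 × 10^-13 ≪ 0.0083, so the approximation is valid.

s = 9.3 × 10^-14 M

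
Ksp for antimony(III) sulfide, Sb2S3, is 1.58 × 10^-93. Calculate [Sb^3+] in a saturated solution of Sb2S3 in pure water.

Sb2S3(s) <=> 2 Sb^3+(aq) + 3 S^2-(aq)
Ksp = [Sb^3+]^2[S^2-]^3
If s mol/L of Sb2S3 dissolves, [Sb^3+] = 2s and [S^2-] = 3s.
So Ksp = (2s)^2 × (3s)^3 = 108s^5
s^5 = 1.58 × 10^-93 / 108, so s = 1.079 × 10^-19 M
[Sb^3+] = 2s = 2.16 × 10^-19 M

[Sb^3+] ≈ 2.16 × 10^-19 M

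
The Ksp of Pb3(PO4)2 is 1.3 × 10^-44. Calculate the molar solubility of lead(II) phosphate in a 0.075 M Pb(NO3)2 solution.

Pb3(PO4)2(s) ⇌ 3 Pb^2+(aq) + 2 PO4^3-(aq)
Ksp = [Pb^2+]^3[PO4^3-]^2
Let s = moles of Pb3(PO4)2 that dissolve per litre. [Pb^2+] = 0.075 + 3s ≈ 0.075, [PO4^3-] = 2s (since Pb^2+ from Pb(NO3)2 dominates).
Ksp ≈ (0.075)^3 × (2s)^2
s = 2.8 × 10^-21 M
Check: 3s = 8.3 × 10^-21 ≪ 0.075, so the approximation is valid.

s ≈ 2.8 × 10^-21 M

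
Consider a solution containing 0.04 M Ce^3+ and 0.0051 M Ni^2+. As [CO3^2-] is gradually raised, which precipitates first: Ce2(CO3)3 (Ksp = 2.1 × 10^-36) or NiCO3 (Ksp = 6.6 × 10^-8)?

Ce2(CO3)3

Each salt begins to precipitate when Q = Ksp, i.e. when [CO3^2-] reaches its threshold.
For Ce2(CO3)3: 2.1 × 10^-36 = (0.04)^2 × [CO3^2-]^3  ⇒  [CO3^2-] = 1.1 × 10^-11 M.
For NiCO3: 6.6 × 10^-8 = 0.0051 × [CO3^2-]  ⇒  [CO3^2-] = 1.3 × 10^-5 M.
The salt with the lower threshold [CO3^2-] precipitates first: Ce2(CO3)3.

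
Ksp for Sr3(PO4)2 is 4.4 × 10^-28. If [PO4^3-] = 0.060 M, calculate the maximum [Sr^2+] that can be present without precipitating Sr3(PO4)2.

Sr3(PO4)2(s) <=> 3 Sr^2+ + 2 PO4^3-
Ksp = [Sr^2+]^3[PO4^3-]^2
Precipitation begins when Q = Ksp. With [PO4^3-] = 0.060 M:
4.4 × 10^-28 = (0.060)^2 × [Sr^2+]^3
[Sr^2+] = (4.4 × 10^-28 / 3.60 x 10^-3)^(1/3) = 5.0 × 10^-9 M

5.0 × 10^-9 M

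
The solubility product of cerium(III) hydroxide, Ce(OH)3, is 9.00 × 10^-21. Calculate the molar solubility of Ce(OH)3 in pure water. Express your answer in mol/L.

Ce(OH)3(s) ⇌ Ce^3+ + 3 OH^-
Ksp = [Ce^3+][OH^-]^3
For each mole of Ce(OH)3 that dissolves: [Ce^3+] = s, [OH^-] = 3s.
Substituting: Ksp = s(3s)^3 = 27s^4
s^4 = 9.00 × 10^-21 / 27, so s = 4.27 × 10^-6 M

s = 4.27 × 10^-6 M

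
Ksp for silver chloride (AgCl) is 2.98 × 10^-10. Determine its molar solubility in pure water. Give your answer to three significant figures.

s = 1.73 × 10^-5 M

AgCl(s) <=> Ag^+(aq) + Cl^-(aq)
Ksp = [Ag^+][Cl^-]
If s mol/L of AgCl dissolves, [Ag^+] = s and [Cl^-] = s.
Ksp = (s)(s) = s^2
s = √(2.98 × 10^-10) = 1.73 x 10^-5 M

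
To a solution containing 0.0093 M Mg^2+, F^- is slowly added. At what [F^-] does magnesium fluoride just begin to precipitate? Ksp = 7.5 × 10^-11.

MgF2(s) ⇌ Mg^2+ + 2 F^-
Ksp = [Mg^2+][F^-]^2
Precipitation begins when Q = Ksp. With [Mg^2+] = 0.0093 M:
7.5 × 10^-11 = (0.0093) × [F^-]^2
[F^-] = (7.5 × 10^-11 / 9.3 × 10^-3)^(1/2) = 9.0 × 10^-5 M

[F^-] = 9.0 × 10^-5 M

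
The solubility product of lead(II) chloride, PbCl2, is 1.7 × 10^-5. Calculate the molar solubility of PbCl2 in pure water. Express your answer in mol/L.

s = 0.016 M

PbCl2(s) <=> Pb^2+(aq) + 2 Cl^-(aq)
Ksp = [Pb^2+][Cl^-]^2
With molar solubility s: [Pb^2+] = s, [Cl^-] = 2s.
Substituting: Ksp = s(2s)^2 = 4s^3
s = (1.7 × 10^-5 / 4)^(1/3) = 1.6 x 10^-2 M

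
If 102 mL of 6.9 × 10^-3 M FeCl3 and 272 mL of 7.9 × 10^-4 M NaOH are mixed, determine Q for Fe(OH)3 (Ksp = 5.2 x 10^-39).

Q ≈ 3.6 × 10^-13

Total volume = 102 + 272 = 374 mL.
[Fe^3+] = 6.9 x 10^-3 × (102/374) = 1.88 × 10^-3 M
[OH^-] = 7.9 × 10^-4 × (272/374) = 5.75 × 10^-4 M
Fe(OH)3(s) ⇌ Fe^3+ + 3 OH^-, so Q = [Fe^3+][OH^-]^3
Q = (1.88 × 10^-3)(5.75 × 10^-4)^3 = 3.6 x 10^-13
Q > Ksp, so Fe(OH)3 will precipitate.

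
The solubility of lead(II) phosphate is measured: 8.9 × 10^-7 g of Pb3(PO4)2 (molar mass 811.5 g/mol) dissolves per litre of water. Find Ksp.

Molar solubility s = (8.9 x 10^-7 g/L) / (811.5 g/mol) = 1.10 × 10^-9 M.
Pb3(PO4)2(s) ⇌ 3 Pb^2+(aq) + 2 PO4^3-(aq)
Let s = molar solubility. Then [Pb^2+] = 3s and [PO4^3-] = 2s.
Ksp = [Pb^2+]^3[PO4^3-]^2
Ksp = (3s)^3(2s)^2 = 108s^5
With s = 1.10 × 10^-9: Ksp = 1.7 x 10^-43

Ksp ≈ 1.7e-43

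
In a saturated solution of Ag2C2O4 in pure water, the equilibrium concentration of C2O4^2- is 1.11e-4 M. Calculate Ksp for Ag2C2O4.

Ag2C2O4(s) ⇌ 2 Ag^+(aq) + C2O4^2-(aq)
Stoichiometry gives [Ag^+] = (2/1)[C2O4^2-] = 2.220 x 10^-4 M.
Ksp = [Ag^+]^2[C2O4^2-]
Ksp = (2.220 x 10^-4)^2 × 1.11 × 10^-4 = 5.47 × 10^-12

Ksp ≈ 5.47e-12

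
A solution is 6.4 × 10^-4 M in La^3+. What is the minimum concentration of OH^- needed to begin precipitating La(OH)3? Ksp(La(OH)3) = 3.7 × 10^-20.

[OH^-] ≈ 3.9e-6 M

La(OH)3(s) ⇌ La^3+(aq) + 3 OH^-(aq)
Ksp = [La^3+][OH^-]^3
Precipitation begins when Q = Ksp. With [La^3+] = 6.4 × 10^-4 M:
3.7 × 10^-20 = (6.4 × 10^-4) × [OH^-]^3
[OH^-] = (3.7 × 10^-20 / 6.4 x 10^-4)^(1/3) = 3.9 x 10^-6 M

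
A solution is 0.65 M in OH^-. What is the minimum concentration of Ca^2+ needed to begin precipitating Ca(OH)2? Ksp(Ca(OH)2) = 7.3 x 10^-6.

[Ca^2+] = 1.7 × 10^-5 M

Ca(OH)2(s) ⇌ Ca^2+ + 2 OH^-
Ksp = [Ca^2+][OH^-]^2
Precipitation begins when Q = Ksp. With [OH^-] = 0.65 M:
7.3 x 10^-6 = (0.65)^2 × [Ca^2+]
[Ca^2+] = (7.3 x 10^-6 / 4.23 × 10^-1) = 1.7 x 10^-5 M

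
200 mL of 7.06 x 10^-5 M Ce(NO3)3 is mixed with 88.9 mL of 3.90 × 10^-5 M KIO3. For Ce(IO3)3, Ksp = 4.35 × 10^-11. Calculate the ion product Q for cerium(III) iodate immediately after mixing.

Q = 8.45e-20

Total volume = 200 + 88.9 = 288.9 mL.
[Ce^3+] = 7.06 x 10^-5 × (200/288.9) = 4.888 × 10^-5 M
[IO3^-] = 3.90 x 10^-5 × (88.9/288.9) = 1.200 × 10^-5 M
Ce(IO3)3(s) ⇌ Ce^3+(aq) + 3 IO3^-(aq), so Q = [Ce^3+][IO3^-]^3
Q = (4.888 × 10^-5)(1.200 × 10^-5)^3 = 8.45 x 10^-20
Q < Ksp, so no precipitate of Ce(IO3)3 forms.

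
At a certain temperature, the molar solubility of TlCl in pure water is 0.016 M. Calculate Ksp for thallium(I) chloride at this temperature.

TlCl(s) <=> Tl^+ + Cl^-
Let s = molar solubility. Then [Tl^+] = s and [Cl^-] = s.
Ksp = [Tl^+][Cl^-]
Ksp = s × s = s^2
With s = 1.6 x 10^-2: Ksp = 2.6 × 10^-4

Ksp ≈ 2.6e-4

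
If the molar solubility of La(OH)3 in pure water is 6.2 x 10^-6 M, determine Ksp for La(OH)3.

Ksp ≈ 4.0 x 10^-20

La(OH)3(s) <=> La^3+(aq) + 3 OH^-(aq)
With molar solubility s: [La^3+] = s, [OH^-] = 3s.
Ksp = [La^3+][OH^-]^3
Substituting: Ksp = s(3s)^3 = 27s^4
With s = 6.2 × 10^-6: Ksp = 4.0 × 10^-20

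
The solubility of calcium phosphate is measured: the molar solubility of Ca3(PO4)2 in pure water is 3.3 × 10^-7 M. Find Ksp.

Ksp = 4.2 x 10^-31

Ca3(PO4)2(s) ⇌ 3 Ca^2+(aq) + 2 PO4^3-(aq)
Let s = molar solubility. Then [Ca^2+] = 3s and [PO4^3-] = 2s.
Ksp = [Ca^2+]^3[PO4^3-]^2
So Ksp = (3s)^3 × (2s)^2 = 108s^5
With s = 3.3 × 10^-7: Ksp = 4.2 × 10^-31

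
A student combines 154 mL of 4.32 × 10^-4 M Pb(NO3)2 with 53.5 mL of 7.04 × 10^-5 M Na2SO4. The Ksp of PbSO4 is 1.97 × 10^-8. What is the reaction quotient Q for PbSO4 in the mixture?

Total volume = 154 + 53.5 = 207.5 mL.
[Pb^2+] = 4.32 × 10^-4 × (154/207.5) = 3.206 × 10^-4 M
[SO4^2-] = 7.04 × 10^-5 × (53.5/207.5) = 1.815 x 10^-5 M
PbSO4(s) <=> Pb^2+ + SO4^2-, so Q = [Pb^2+][SO4^2-]
Q = (3.206 × 10^-4)(1.815 × 10^-5) = 5.82 x 10^-9
Q < Ksp, so no precipitate of PbSO4 forms.

Q = 5.82 × 10^-9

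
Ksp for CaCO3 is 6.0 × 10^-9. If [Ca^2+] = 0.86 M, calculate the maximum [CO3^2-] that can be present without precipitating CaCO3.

CaCO3(s) <=> Ca^2+ + CO3^2-
Ksp = [Ca^2+][CO3^2-]
Precipitation begins when Q = Ksp. With [Ca^2+] = 0.86 M:
6.0 × 10^-9 = (0.86) × [CO3^2-]
[CO3^2-] = (6.0 × 10^-9 / 8.6 × 10^-1) = 7.0 x 10^-9 M

7.0 x 10^-9 M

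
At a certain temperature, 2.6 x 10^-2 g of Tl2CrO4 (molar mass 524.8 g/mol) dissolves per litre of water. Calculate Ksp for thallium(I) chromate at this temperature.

Molar solubility s = (2.6 × 10^-2 g/L) / (524.8 g/mol) = 4.95 x 10^-5 M.
Tl2CrO4(s) <=> 2 Tl^+ + CrO4^2-
With molar solubility s: [Tl^+] = 2s, [CrO4^2-] = s.
Ksp = [Tl^+]^2[CrO4^2-]
So Ksp = (2s)^2 × s = 4s^3
With s = 4.95 × 10^-5: Ksp = 4.9 × 10^-13

Ksp = 4.9 x 10^-13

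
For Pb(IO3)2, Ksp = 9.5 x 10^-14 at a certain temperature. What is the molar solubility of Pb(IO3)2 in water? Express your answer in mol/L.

s ≈ 2.9 × 10^-5 M

Pb(IO3)2(s) <=> Pb^2+ + 2 IO3^-
Ksp = [Pb^2+][IO3^-]^2
Let s = molar solubility. Then [Pb^2+] = s and [IO3^-] = 2s.
Substituting: Ksp = s(2s)^2 = 4s^3
s = (9.5 x 10^-14 / 4)^(1/3) = 2.9 x 10^-5 M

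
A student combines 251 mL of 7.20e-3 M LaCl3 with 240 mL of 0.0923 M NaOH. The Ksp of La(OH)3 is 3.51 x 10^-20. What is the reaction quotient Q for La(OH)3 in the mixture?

Total volume = 251 + 240 = 491 mL.
[La^3+] = 7.20 × 10^-3 × (251/491) = 3.681 × 10^-3 M
[OH^-] = 9.23 × 10^-2 × (240/491) = 4.512 × 10^-2 M
La(OH)3(s) ⇌ La^3+ + 3 OH^-, so Q = [La^3+][OH^-]^3
Q = (3.681 × 10^-3)(4.512 × 10^-2)^3 = 3.38 × 10^-7
Q > Ksp, so La(OH)3 will precipitate.

3.38e-7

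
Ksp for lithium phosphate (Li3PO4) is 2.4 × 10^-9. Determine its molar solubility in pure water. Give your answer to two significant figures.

Li3PO4(s) <=> 3 Li^+(aq) + PO4^3-(aq)
Ksp = [Li^+]^3[PO4^3-]
Let s = molar solubility. Then [Li^+] = 3s and [PO4^3-] = s.
Ksp = (3s)^3s = 27s^4
s^4 = 2.4 × 10^-9 / 27, so s = 3.1 × 10^-3 M

s = 3.1e-3 M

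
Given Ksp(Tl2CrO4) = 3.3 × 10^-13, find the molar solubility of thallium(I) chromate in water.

Tl2CrO4(s) <=> 2 Tl^+ + CrO4^2-
Ksp = [Tl^+]^2[CrO4^2-]
If s mol/L of Tl2CrO4 dissolves, [Tl^+] = 2s and [CrO4^2-] = s.
Substituting: Ksp = (2s)^2s = 4s^3
s = (3.3 × 10^-13 / 4)^(1/3) = 4.4 x 10^-5 M

4.4 × 10^-5 M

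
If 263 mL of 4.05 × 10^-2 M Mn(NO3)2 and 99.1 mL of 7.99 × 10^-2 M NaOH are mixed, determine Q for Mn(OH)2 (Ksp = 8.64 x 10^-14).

1.41e-5

Total volume = 263 + 99.1 = 362.1 mL.
[Mn^2+] = 4.05 x 10^-2 × (263/362.1) = 2.942 x 10^-2 M
[OH^-] = 7.99 × 10^-2 × (99.1/362.1) = 2.187 × 10^-2 M
Mn(OH)2(s) ⇌ Mn^2+(aq) + 2 OH^-(aq), so Q = [Mn^2+][OH^-]^2
Q = (2.942 x 10^-2)(2.187 x 10^-2)^2 = 1.41 × 10^-5
Q > Ksp, so Mn(OH)2 will precipitate.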